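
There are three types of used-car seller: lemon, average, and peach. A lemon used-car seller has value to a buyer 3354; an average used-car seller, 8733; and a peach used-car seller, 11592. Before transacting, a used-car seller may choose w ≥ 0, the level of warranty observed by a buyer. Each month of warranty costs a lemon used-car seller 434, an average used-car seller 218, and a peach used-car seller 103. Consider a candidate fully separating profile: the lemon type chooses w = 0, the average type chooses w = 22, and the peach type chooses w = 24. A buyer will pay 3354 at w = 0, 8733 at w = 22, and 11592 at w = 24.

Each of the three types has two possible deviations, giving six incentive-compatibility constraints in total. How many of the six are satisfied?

5

Average (own payoff 8733 − 218×22 = 3937): to w=0 gives 3354 → no gain ✓; to w=24 gives 11592 − 218×24 = 6360 → profitable ✗.
Lemon (own payoff 3354): to w=22 gives 8733 − 434×22 = -815 → no gain ✓; to w=24 gives 11592 − 434×24 = 1176 → no gain ✓.
Peach (own payoff 11592 − 103×24 = 9120): to w=0 gives 3354 → no gain ✓; to w=22 gives 8733 − 103×22 = 6467 → no gain ✓.
5 of the 6 constraints hold; not an equilibrium.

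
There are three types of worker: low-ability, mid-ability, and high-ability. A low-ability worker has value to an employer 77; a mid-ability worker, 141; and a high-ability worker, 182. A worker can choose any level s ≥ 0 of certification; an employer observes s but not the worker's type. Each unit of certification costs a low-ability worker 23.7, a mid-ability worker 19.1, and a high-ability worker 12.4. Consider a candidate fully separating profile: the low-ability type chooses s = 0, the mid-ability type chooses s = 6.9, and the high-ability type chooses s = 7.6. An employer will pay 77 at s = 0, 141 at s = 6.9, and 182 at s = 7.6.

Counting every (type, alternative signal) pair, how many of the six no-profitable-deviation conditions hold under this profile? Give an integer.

4

High-ability (own payoff 182 − 12.4×7.6 = 87.76): to s=0 gives 77 → no gain ✓; to s=6.9 gives 141 − 12.4×6.9 = 55.44 → no gain ✓.
Low-ability (own payoff 77): to s=6.9 gives 141 − 23.7×6.9 = -22.53 → no gain ✓; to s=7.6 gives 182 − 23.7×7.6 = 1.88 → no gain ✓.
Mid-ability (own payoff 141 − 19.1×6.9 = 9.21): to s=0 gives 77 → profitable ✗; to s=7.6 gives 182 − 19.1×7.6 = 36.84 → profitable ✗.
4 of the 6 constraints hold; not an equilibrium.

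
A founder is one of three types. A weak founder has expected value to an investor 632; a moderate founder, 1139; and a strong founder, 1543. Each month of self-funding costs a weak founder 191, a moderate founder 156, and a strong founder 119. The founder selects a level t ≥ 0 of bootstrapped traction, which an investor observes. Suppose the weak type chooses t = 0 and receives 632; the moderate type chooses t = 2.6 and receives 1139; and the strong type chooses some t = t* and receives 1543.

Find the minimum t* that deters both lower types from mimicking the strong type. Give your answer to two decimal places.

Moderate type (on-path payoff 1139 − 156×2.6 = 733.4) won't mimic when 733.4 ≥ 1543 − 156·t*, i.e. t* ≥ 5.19.
Weak type (on-path payoff 632) won't mimic when 632 ≥ 1543 − 191·t*, i.e. t* ≥ 4.77.
Both must hold, so t* = max(4.77, 5.19) = 5.19. The moderate type's constraint binds.

5.19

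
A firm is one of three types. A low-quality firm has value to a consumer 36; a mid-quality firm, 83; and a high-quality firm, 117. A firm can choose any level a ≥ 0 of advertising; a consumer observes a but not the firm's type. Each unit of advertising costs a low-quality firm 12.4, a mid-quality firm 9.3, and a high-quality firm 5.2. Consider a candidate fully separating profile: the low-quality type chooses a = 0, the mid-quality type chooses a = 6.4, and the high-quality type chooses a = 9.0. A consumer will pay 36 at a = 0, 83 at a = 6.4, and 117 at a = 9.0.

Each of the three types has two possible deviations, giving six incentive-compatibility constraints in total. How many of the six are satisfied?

4

High-quality (own payoff 117 − 5.2×9.0 = 70.2): to a=0 gives 36 → no gain ✓; to a=6.4 gives 83 − 5.2×6.4 = 49.72 → no gain ✓.
Mid-quality (own payoff 83 − 9.3×6.4 = 23.48): to a=0 gives 36 → profitable ✗; to a=9.0 gives 117 − 9.3×9.0 = 33.3 → profitable ✗.
Low-quality (own payoff 36): to a=6.4 gives 83 − 12.4×6.4 = 3.64 → no gain ✓; to a=9.0 gives 117 − 12.4×9.0 = 5.4 → no gain ✓.
4 of the 6 constraints hold; not an equilibrium.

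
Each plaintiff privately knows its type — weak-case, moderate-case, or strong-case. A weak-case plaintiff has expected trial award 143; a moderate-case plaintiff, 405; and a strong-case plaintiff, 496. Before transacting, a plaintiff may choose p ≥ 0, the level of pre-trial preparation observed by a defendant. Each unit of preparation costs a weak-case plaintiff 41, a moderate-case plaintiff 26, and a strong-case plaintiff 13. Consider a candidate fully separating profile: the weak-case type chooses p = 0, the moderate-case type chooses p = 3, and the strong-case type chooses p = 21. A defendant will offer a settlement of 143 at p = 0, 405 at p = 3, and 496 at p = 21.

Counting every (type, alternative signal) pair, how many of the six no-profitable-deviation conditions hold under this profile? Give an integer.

4

Weak-case (own payoff 143): to p=3 gives 405 − 41×3 = 282 → profitable ✗; to p=21 gives 496 − 41×21 = -365 → no gain ✓.
Moderate-case (own payoff 405 − 26×3 = 327): to p=0 gives 143 → no gain ✓; to p=21 gives 496 − 26×21 = -50 → no gain ✓.
Strong-case (own payoff 496 − 13×21 = 223): to p=0 gives 143 → no gain ✓; to p=3 gives 405 − 13×3 = 366 → profitable ✗.
4 of the 6 constraints hold; not an equilibrium.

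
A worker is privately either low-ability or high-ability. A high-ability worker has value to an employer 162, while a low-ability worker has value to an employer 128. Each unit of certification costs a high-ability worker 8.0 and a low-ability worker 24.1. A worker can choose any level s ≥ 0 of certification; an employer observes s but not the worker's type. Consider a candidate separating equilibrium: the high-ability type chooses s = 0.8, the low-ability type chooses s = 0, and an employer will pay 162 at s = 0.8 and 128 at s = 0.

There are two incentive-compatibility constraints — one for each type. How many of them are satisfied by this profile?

1

Low-ability type: stay at 0 → 128; mimic → 162 − 24.1 × 0.8 = 142.72. IC fails (128 < 142.72).
High-ability type: signal → 162 − 8.0 × 0.8 = 155.6; deviate to 0 → 128. IC holds (155.6 ≥ 128).
1 of 2 constraints hold, so this profile is not an equilibrium.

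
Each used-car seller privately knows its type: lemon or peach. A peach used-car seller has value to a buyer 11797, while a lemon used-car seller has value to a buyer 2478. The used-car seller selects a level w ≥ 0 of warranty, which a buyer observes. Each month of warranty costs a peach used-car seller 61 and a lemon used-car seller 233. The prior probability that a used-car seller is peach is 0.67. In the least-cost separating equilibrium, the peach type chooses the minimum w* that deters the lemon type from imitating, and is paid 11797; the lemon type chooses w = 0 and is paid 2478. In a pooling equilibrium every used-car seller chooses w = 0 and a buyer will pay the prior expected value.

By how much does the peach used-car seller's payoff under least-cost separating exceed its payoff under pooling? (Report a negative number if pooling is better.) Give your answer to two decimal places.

Least-cost separating signal: w* solves 2478 = 11797 − 233·w*, so w* = (11797 − 2478)/233 ≈ 39.9957.
Peach type's separating payoff: 11797 − 61 × w* = 11797 − 61 × (11797 − 2478)/233 = 11797 − 568459/233 ≈ 9357.2618.
Pooling payoff: 0.67 × 11797 + 0.33 × 2478 = 8721.73.
Difference: 9357.2618 − 8721.73 = 635.5318, i.e. 635.53 to two decimal places.
The peach type prefers to separate.

635.53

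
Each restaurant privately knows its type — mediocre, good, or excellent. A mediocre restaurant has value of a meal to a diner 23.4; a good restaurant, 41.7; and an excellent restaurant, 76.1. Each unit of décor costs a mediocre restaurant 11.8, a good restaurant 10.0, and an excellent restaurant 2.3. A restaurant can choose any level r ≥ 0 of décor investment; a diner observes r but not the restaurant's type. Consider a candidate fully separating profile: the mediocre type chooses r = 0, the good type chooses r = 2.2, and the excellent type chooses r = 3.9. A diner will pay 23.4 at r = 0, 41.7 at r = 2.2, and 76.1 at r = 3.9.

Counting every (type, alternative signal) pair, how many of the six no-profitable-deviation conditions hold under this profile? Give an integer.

Mediocre (own payoff 23.4): to r=2.2 gives 41.7 − 11.8×2.2 = 15.74 → no gain ✓; to r=3.9 gives 76.1 − 11.8×3.9 = 30.08 → profitable ✗.
Excellent (own payoff 76.1 − 2.3×3.9 = 67.13): to r=0 gives 23.4 → no gain ✓; to r=2.2 gives 41.7 − 2.3×2.2 = 36.64 → no gain ✓.
Good (own payoff 41.7 − 10.0×2.2 = 19.7): to r=0 gives 23.4 → profitable ✗; to r=3.9 gives 76.1 − 10.0×3.9 = 37.1 → profitable ✗.
3 of the 6 constraints hold; not an equilibrium.

3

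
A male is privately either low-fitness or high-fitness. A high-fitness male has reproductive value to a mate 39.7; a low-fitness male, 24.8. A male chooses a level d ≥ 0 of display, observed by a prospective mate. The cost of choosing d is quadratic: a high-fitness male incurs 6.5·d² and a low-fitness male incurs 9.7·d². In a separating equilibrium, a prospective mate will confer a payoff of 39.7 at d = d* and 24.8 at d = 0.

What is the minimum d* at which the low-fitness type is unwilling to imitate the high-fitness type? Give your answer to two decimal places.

The low-fitness type at d = 0 receives 24.8; imitating at d* yields 39.7 − 9.7·d*².
Indifference: 24.8 = 39.7 − 9.7·d*², so d*² = (39.7 − 24.8) / 9.7 ≈ 1.5361.
d* = √1.5361 ≈ 1.24.

1.24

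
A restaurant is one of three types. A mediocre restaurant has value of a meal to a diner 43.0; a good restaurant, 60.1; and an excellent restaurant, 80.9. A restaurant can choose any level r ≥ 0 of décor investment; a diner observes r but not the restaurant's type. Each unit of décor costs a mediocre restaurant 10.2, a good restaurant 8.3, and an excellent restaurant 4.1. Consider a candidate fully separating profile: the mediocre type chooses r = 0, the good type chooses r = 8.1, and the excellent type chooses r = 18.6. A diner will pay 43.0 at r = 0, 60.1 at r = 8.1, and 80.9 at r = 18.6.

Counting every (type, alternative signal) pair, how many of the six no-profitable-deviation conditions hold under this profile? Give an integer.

3

Mediocre (own payoff 43.0): to r=8.1 gives 60.1 − 10.2×8.1 = -22.52 → no gain ✓; to r=18.6 gives 80.9 − 10.2×18.6 = -108.82 → no gain ✓.
Good (own payoff 60.1 − 8.3×8.1 = -7.13): to r=0 gives 43.0 → profitable ✗; to r=18.6 gives 80.9 − 8.3×18.6 = -73.48 → no gain ✓.
Excellent (own payoff 80.9 − 4.1×18.6 = 4.64): to r=0 gives 43.0 → profitable ✗; to r=8.1 gives 60.1 − 4.1×8.1 = 26.89 → profitable ✗.
3 of the 6 constraints hold; not an equilibrium.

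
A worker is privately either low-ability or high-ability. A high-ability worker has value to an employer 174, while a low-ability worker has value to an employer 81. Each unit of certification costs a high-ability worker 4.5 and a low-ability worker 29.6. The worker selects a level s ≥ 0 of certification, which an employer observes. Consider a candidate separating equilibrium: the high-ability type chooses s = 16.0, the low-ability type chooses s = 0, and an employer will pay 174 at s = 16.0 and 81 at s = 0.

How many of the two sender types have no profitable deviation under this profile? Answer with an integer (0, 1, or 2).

Low-ability type: stay at 0 → 81; mimic → 174 − 29.6 × 16.0 = -299.6. IC holds (81 ≥ -299.6).
High-ability type: signal → 174 − 4.5 × 16.0 = 102; deviate to 0 → 81. IC holds (102 ≥ 81).
2 of 2 constraints hold, so this is a separating equilibrium.

2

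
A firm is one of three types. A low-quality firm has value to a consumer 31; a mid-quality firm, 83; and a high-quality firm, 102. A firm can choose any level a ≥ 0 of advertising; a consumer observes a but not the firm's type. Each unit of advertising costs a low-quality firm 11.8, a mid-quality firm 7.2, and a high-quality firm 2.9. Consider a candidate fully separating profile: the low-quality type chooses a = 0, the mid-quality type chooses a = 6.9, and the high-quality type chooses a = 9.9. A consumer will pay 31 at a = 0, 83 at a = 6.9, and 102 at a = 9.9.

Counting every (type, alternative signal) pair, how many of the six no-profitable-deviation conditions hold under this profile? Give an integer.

6

Low-quality (own payoff 31): to a=6.9 gives 83 − 11.8×6.9 = 1.58 → no gain ✓; to a=9.9 gives 102 − 11.8×9.9 = -14.82 → no gain ✓.
Mid-quality (own payoff 83 − 7.2×6.9 = 33.32): to a=0 gives 31 → no gain ✓; to a=9.9 gives 102 − 7.2×9.9 = 30.72 → no gain ✓.
High-quality (own payoff 102 − 2.9×9.9 = 73.29): to a=0 gives 31 → no gain ✓; to a=6.9 gives 83 − 2.9×6.9 = 62.99 → no gain ✓.
6 of the 6 constraints hold; this profile is a separating equilibrium.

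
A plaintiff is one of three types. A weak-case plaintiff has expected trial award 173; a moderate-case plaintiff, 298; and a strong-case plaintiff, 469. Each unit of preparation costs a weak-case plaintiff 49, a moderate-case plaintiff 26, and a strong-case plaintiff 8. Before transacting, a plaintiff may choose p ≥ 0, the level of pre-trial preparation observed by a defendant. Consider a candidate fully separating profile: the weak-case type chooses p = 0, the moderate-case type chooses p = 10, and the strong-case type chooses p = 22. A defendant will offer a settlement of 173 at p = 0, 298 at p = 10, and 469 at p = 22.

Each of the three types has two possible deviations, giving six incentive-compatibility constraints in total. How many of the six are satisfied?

5

Weak-case (own payoff 173): to p=10 gives 298 − 49×10 = -192 → no gain ✓; to p=22 gives 469 − 49×22 = -609 → no gain ✓.
Moderate-case (own payoff 298 − 26×10 = 38): to p=0 gives 173 → profitable ✗; to p=22 gives 469 − 26×22 = -103 → no gain ✓.
Strong-case (own payoff 469 − 8×22 = 293): to p=0 gives 173 → no gain ✓; to p=10 gives 298 − 8×10 = 218 → no gain ✓.
5 of the 6 constraints hold; not an equilibrium.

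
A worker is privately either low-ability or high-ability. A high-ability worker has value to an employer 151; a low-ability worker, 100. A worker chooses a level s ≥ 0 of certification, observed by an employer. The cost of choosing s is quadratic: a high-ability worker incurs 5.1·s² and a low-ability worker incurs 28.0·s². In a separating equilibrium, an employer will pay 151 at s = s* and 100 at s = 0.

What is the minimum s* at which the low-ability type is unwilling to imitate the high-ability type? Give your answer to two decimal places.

The low-ability type at s = 0 receives 100; imitating at s* yields 151 − 28.0·s*².
Indifference: 100 = 151 − 28.0·s*², so s*² = (151 − 100) / 28.0 ≈ 1.8214.
s* = √1.8214 ≈ 1.35.

1.35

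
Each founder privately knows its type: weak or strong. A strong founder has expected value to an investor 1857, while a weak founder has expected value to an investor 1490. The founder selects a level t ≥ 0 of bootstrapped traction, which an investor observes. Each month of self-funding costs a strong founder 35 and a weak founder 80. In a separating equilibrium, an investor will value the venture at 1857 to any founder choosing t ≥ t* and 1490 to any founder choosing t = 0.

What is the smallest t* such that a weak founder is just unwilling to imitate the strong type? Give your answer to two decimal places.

4.59

A weak founder choosing t = 0 receives 1490.
Imitating at t* instead would pay 1857 at cost 80·t*, netting 1857 − 80·t*.
Indifference: 1490 = 1857 − 80·t*, so t* = (1857 − 1490) / 80 ≈ 4.59.
This is the weak type's binding incentive-compatibility constraint; any t ≥ 4.59 sustains separation on that side.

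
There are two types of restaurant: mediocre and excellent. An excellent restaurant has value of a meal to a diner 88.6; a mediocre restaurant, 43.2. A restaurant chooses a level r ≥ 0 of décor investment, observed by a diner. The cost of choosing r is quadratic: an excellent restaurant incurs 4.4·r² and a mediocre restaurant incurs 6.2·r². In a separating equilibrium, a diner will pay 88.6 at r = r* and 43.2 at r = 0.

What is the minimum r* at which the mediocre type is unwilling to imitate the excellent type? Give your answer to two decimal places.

The mediocre type at r = 0 receives 43.2; imitating at r* yields 88.6 − 6.2·r*².
Indifference: 43.2 = 88.6 − 6.2·r*², so r*² = (88.6 − 43.2) / 6.2 ≈ 7.3226.
r* = √7.3226 ≈ 2.71.

2.71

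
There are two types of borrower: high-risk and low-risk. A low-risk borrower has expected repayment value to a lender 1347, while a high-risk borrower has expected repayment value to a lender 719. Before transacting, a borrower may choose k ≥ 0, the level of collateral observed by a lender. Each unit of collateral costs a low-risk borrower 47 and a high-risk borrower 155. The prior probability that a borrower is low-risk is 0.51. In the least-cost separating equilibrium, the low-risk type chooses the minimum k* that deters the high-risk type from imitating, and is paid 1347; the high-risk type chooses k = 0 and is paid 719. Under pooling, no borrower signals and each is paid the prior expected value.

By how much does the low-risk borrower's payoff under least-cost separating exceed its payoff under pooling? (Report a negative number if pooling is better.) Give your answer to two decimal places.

117.29

Least-cost separating signal: k* solves 719 = 1347 − 155·k*, so k* = (1347 − 719)/155 ≈ 4.0516.
Low-risk type's separating payoff: 1347 − 47 × k* = 1347 − 47 × (1347 − 719)/155 = 1347 − 29516/155 ≈ 1156.5742.
Pooling payoff: 0.51 × 1347 + 0.49 × 719 = 1039.28.
Difference: 1156.5742 − 1039.28 = 117.2942, i.e. 117.29 to two decimal places.
The low-risk type prefers to separate.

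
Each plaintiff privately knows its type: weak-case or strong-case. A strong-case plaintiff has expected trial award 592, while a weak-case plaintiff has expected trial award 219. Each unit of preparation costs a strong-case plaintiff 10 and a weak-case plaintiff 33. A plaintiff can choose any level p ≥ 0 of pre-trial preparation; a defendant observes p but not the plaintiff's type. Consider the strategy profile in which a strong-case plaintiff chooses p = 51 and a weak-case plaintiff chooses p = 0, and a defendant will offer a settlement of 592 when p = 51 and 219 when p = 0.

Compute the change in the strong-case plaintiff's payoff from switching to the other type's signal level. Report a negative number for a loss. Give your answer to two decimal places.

137.00

Playing p = 51 the strong-case plaintiff receives 592 − 10 × 51 = 82.
Deviating to p = 0 yields 219 instead.
Gain from deviating: 219 − 82 = 137.00.
The gain is positive, so the strong-case type's incentive-compatibility constraint is violated — this profile is not a separating equilibrium.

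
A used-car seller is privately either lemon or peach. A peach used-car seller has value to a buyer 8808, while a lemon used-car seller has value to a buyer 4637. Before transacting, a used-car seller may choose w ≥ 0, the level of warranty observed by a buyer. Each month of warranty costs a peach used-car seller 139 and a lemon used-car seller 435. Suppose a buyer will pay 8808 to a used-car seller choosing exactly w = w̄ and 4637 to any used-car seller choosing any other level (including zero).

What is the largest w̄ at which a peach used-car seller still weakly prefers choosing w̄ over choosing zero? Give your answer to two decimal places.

Choosing w̄ yields the peach type 8808 − 139·w̄; choosing zero yields 4637.
The peach type is indifferent at 8808 − 139·w̄ = 4637, i.e. w̄ = (8808 − 4637) / 139 ≈ 30.01.
For any w̄ above 30.01 the peach type would rather pool at zero, so separation collapses.

30.01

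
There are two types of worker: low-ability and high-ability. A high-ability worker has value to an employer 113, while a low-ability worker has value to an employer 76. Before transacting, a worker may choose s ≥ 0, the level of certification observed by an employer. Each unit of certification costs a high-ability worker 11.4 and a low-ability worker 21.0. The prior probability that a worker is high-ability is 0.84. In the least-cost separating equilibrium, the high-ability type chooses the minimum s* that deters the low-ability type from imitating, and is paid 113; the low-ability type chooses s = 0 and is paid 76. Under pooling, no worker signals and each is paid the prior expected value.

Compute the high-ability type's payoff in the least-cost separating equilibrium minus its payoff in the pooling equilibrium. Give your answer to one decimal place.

Least-cost separating signal: s* solves 76 = 113 − 21.0·s*, so s* = (113 − 76)/21.0 ≈ 1.7619.
High-ability type's separating payoff: 113 − 11.4 × s* = 113 − 11.4 × (113 − 76)/21.0 = 113 − 421.8/21.0 ≈ 92.914.
Pooling payoff: 0.84 × 113 + 0.16 × 76 = 107.08.
Difference: 92.914 − 107.08 = -14.166, i.e. -14.2 to one decimal place.
The high-ability type would prefer the pooling outcome.

-14.2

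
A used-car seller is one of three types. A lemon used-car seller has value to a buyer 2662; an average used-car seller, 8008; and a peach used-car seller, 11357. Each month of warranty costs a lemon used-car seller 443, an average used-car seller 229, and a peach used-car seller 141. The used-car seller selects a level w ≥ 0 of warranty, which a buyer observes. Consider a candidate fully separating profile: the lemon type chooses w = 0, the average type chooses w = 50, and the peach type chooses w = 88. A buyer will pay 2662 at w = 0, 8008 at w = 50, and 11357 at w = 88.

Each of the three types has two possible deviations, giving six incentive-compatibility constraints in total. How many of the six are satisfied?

3

Peach (own payoff 11357 − 141×88 = -1051): to w=0 gives 2662 → profitable ✗; to w=50 gives 8008 − 141×50 = 958 → profitable ✗.
Lemon (own payoff 2662): to w=50 gives 8008 − 443×50 = -14142 → no gain ✓; to w=88 gives 11357 − 443×88 = -27627 → no gain ✓.
Average (own payoff 8008 − 229×50 = -3442): to w=0 gives 2662 → profitable ✗; to w=88 gives 11357 − 229×88 = -8795 → no gain ✓.
3 of the 6 constraints hold; not an equilibrium.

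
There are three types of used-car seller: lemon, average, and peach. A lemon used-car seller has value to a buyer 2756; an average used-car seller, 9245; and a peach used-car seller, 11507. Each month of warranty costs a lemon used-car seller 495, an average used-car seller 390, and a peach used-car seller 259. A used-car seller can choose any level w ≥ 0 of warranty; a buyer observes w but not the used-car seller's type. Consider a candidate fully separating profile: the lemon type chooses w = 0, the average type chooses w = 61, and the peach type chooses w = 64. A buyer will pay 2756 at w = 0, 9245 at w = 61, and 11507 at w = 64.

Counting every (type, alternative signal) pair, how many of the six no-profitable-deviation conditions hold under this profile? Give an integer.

Average (own payoff 9245 − 390×61 = -14545): to w=0 gives 2756 → profitable ✗; to w=64 gives 11507 − 390×64 = -13453 → profitable ✗.
Lemon (own payoff 2756): to w=61 gives 9245 − 495×61 = -20950 → no gain ✓; to w=64 gives 11507 − 495×64 = -20173 → no gain ✓.
Peach (own payoff 11507 − 259×64 = -5069): to w=0 gives 2756 → profitable ✗; to w=61 gives 9245 − 259×61 = -6554 → no gain ✓.
3 of the 6 constraints hold; not an equilibrium.

3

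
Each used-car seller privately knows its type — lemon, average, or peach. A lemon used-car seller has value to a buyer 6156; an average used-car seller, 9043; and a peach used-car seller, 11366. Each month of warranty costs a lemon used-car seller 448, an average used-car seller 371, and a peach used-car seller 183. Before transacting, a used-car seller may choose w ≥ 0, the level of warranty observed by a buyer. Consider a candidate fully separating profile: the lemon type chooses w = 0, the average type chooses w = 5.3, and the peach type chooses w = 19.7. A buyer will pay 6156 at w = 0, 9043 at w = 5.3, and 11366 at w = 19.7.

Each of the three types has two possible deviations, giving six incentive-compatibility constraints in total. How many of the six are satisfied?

4

Average (own payoff 9043 − 371×5.3 = 7076.7): to w=0 gives 6156 → no gain ✓; to w=19.7 gives 11366 − 371×19.7 = 4057.3 → no gain ✓.
Peach (own payoff 11366 − 183×19.7 = 7760.9): to w=0 gives 6156 → no gain ✓; to w=5.3 gives 9043 − 183×5.3 = 8073.1 → profitable ✗.
Lemon (own payoff 6156): to w=5.3 gives 9043 − 448×5.3 = 6668.6 → profitable ✗; to w=19.7 gives 11366 − 448×19.7 = 2540.4 → no gain ✓.
4 of the 6 constraints hold; not an equilibrium.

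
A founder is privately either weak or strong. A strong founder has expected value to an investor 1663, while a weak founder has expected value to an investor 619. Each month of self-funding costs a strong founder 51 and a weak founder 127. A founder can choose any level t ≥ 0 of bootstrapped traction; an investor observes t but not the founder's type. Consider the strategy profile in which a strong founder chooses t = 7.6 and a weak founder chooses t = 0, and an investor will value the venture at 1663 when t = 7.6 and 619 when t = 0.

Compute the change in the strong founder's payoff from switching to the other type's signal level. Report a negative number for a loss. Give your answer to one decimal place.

-656.4

Playing t = 7.6 the strong founder receives 1663 − 51 × 7.6 = 1275.4.
Deviating to t = 0 yields 619 instead.
Gain from deviating: 619 − 1275.4 = -656.4.
The gain is negative, so the strong type's incentive-compatibility constraint is satisfied.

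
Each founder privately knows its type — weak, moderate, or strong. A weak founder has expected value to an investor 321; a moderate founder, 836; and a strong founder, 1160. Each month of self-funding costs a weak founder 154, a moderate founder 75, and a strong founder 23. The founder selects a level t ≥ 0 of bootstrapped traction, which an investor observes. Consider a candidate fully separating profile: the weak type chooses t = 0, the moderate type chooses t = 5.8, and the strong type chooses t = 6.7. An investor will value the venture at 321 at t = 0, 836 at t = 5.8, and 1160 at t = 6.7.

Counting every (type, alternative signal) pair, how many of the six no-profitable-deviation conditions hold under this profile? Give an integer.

Moderate (own payoff 836 − 75×5.8 = 401): to t=0 gives 321 → no gain ✓; to t=6.7 gives 1160 − 75×6.7 = 657.5 → profitable ✗.
Strong (own payoff 1160 − 23×6.7 = 1005.9): to t=0 gives 321 → no gain ✓; to t=5.8 gives 836 − 23×5.8 = 702.6 → no gain ✓.
Weak (own payoff 321): to t=5.8 gives 836 − 154×5.8 = -57.2 → no gain ✓; to t=6.7 gives 1160 − 154×6.7 = 128.2 → no gain ✓.
5 of the 6 constraints hold; not an equilibrium.

5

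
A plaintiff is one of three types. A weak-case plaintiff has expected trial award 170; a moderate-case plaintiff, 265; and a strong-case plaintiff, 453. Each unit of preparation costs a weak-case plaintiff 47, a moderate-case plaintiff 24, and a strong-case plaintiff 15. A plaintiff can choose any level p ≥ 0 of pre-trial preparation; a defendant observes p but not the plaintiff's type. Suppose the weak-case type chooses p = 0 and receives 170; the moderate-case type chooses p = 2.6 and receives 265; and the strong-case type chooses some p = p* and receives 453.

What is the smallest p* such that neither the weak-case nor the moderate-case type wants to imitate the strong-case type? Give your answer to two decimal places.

10.43

Weak-case type (on-path payoff 170) won't mimic when 170 ≥ 453 − 47·p*, i.e. p* ≥ 6.02.
Moderate-case type (on-path payoff 265 − 24×2.6 = 202.6) won't mimic when 202.6 ≥ 453 − 24·p*, i.e. p* ≥ 10.43.
Both must hold, so p* = max(6.02, 10.43) = 10.43. The moderate-case type's constraint binds.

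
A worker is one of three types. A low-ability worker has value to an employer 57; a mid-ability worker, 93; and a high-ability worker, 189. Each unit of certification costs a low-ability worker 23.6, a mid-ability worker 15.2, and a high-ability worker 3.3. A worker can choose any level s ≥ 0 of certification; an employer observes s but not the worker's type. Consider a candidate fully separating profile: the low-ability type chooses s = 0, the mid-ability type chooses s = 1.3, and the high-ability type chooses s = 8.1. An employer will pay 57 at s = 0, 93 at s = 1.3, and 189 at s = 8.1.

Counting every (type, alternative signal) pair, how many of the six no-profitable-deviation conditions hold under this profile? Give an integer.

High-ability (own payoff 189 − 3.3×8.1 = 162.27): to s=0 gives 57 → no gain ✓; to s=1.3 gives 93 − 3.3×1.3 = 88.71 → no gain ✓.
Mid-ability (own payoff 93 − 15.2×1.3 = 73.24): to s=0 gives 57 → no gain ✓; to s=8.1 gives 189 − 15.2×8.1 = 65.88 → no gain ✓.
Low-ability (own payoff 57): to s=1.3 gives 93 − 23.6×1.3 = 62.32 → profitable ✗; to s=8.1 gives 189 − 23.6×8.1 = -2.16 → no gain ✓.
5 of the 6 constraints hold; not an equilibrium.

5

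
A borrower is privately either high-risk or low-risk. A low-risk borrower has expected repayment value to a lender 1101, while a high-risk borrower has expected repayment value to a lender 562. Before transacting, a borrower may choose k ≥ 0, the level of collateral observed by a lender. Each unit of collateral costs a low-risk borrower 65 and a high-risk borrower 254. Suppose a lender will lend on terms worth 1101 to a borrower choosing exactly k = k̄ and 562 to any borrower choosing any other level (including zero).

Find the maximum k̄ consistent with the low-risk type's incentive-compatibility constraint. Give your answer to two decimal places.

8.29

Choosing k̄ yields the low-risk type 1101 − 65·k̄; choosing zero yields 562.
The low-risk type is indifferent at 1101 − 65·k̄ = 562, i.e. k̄ = (1101 − 562) / 65 ≈ 8.29.
For any k̄ above 8.29 the low-risk type would rather pool at zero, so separation collapses.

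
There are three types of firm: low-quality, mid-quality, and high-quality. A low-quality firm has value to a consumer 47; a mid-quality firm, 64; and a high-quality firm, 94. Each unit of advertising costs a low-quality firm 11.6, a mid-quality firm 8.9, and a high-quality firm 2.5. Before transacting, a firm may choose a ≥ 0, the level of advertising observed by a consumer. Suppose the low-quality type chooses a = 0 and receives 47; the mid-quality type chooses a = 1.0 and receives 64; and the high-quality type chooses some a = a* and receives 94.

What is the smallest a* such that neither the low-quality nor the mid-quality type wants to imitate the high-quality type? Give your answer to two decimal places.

4.37

Low-quality type (on-path payoff 47) won't mimic when 47 ≥ 94 − 11.6·a*, i.e. a* ≥ 4.05.
Mid-quality type (on-path payoff 64 − 8.9×1.0 = 55.1) won't mimic when 55.1 ≥ 94 − 8.9·a*, i.e. a* ≥ 4.37.
Both must hold, so a* = max(4.05, 4.37) = 4.37. The mid-quality type's constraint binds.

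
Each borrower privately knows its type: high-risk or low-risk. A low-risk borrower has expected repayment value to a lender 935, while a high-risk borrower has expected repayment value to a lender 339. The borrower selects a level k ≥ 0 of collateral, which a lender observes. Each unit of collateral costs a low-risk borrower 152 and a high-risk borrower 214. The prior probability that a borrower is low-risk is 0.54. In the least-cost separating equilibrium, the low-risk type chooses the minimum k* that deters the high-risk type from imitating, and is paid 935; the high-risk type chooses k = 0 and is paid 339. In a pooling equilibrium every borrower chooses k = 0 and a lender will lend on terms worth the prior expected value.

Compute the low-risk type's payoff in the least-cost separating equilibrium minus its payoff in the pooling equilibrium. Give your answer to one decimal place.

-149.2

Least-cost separating signal: k* solves 339 = 935 − 214·k*, so k* = (935 − 339)/214 ≈ 2.7850.
Low-risk type's separating payoff: 935 − 152 × k* = 935 − 152 × (935 − 339)/214 = 935 − 90592/214 ≈ 511.673.
Pooling payoff: 0.54 × 935 + 0.46 × 339 = 660.84.
Difference: 511.673 − 660.84 = -149.167, i.e. -149.2 to one decimal place.
The low-risk type would prefer the pooling outcome.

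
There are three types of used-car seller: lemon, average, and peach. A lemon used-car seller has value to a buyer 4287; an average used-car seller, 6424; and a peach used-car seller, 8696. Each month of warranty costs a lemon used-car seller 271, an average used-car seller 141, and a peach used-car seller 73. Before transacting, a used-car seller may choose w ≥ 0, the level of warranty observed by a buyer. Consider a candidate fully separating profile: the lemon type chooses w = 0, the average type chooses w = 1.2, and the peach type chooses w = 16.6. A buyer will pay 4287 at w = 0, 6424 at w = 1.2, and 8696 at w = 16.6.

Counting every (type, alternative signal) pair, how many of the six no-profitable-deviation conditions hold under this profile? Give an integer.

4

Average (own payoff 6424 − 141×1.2 = 6254.8): to w=0 gives 4287 → no gain ✓; to w=16.6 gives 8696 − 141×16.6 = 6355.4 → profitable ✗.
Peach (own payoff 8696 − 73×16.6 = 7484.2): to w=0 gives 4287 → no gain ✓; to w=1.2 gives 6424 − 73×1.2 = 6336.4 → no gain ✓.
Lemon (own payoff 4287): to w=1.2 gives 6424 − 271×1.2 = 6098.8 → profitable ✗; to w=16.6 gives 8696 − 271×16.6 = 4197.4 → no gain ✓.
4 of the 6 constraints hold; not an equilibrium.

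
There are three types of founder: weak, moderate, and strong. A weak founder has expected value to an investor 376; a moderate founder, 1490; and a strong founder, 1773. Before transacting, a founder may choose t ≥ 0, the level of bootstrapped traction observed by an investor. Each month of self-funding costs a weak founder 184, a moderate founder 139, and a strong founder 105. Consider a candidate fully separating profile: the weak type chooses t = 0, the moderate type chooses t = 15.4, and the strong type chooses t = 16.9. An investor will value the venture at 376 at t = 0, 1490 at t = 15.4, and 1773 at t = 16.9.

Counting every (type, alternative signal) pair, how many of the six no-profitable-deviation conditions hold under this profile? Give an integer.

Moderate (own payoff 1490 − 139×15.4 = -650.6): to t=0 gives 376 → profitable ✗; to t=16.9 gives 1773 − 139×16.9 = -576.1 → profitable ✗.
Strong (own payoff 1773 − 105×16.9 = -1.5): to t=0 gives 376 → profitable ✗; to t=15.4 gives 1490 − 105×15.4 = -127 → no gain ✓.
Weak (own payoff 376): to t=15.4 gives 1490 − 184×15.4 = -1343.6 → no gain ✓; to t=16.9 gives 1773 − 184×16.9 = -1336.6 → no gain ✓.
3 of the 6 constraints hold; not an equilibrium.

3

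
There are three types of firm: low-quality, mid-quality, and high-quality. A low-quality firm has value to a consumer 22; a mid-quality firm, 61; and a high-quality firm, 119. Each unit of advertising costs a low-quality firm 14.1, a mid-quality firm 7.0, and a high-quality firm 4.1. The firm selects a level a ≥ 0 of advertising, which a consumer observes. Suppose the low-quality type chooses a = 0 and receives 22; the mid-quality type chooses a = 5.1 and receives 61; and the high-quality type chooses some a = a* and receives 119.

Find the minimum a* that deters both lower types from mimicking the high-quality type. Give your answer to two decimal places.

Mid-quality type (on-path payoff 61 − 7.0×5.1 = 25.3) won't mimic when 25.3 ≥ 119 − 7.0·a*, i.e. a* ≥ 13.39.
Low-quality type (on-path payoff 22) won't mimic when 22 ≥ 119 − 14.1·a*, i.e. a* ≥ 6.88.
Both must hold, so a* = max(6.88, 13.39) = 13.39. The mid-quality type's constraint binds.

13.39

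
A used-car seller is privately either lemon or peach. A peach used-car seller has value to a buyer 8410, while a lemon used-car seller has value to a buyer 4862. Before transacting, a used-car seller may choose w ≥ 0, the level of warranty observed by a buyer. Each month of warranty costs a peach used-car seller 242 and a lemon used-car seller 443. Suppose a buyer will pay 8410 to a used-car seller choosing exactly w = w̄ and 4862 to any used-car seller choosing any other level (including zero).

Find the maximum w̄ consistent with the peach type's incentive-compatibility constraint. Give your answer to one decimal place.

14.7

Choosing w̄ yields the peach type 8410 − 242·w̄; choosing zero yields 4862.
The peach type is indifferent at 8410 − 242·w̄ = 4862, i.e. w̄ = (8410 − 4862) / 242 ≈ 14.7.
For any w̄ above 14.7 the peach type would rather pool at zero, so separation collapses.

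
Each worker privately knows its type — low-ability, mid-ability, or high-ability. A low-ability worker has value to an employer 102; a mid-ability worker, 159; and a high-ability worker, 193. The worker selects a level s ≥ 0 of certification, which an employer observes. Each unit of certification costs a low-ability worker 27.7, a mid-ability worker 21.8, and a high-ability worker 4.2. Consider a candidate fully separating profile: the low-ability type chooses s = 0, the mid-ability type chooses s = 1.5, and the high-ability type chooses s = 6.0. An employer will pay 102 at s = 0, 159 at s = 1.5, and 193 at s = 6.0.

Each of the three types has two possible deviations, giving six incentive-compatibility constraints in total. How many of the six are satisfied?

5

High-ability (own payoff 193 − 4.2×6.0 = 167.8): to s=0 gives 102 → no gain ✓; to s=1.5 gives 159 − 4.2×1.5 = 152.7 → no gain ✓.
Mid-ability (own payoff 159 − 21.8×1.5 = 126.3): to s=0 gives 102 → no gain ✓; to s=6.0 gives 193 − 21.8×6.0 = 62.2 → no gain ✓.
Low-ability (own payoff 102): to s=1.5 gives 159 − 27.7×1.5 = 117.45 → profitable ✗; to s=6.0 gives 193 − 27.7×6.0 = 26.8 → no gain ✓.
5 of the 6 constraints hold; not an equilibrium.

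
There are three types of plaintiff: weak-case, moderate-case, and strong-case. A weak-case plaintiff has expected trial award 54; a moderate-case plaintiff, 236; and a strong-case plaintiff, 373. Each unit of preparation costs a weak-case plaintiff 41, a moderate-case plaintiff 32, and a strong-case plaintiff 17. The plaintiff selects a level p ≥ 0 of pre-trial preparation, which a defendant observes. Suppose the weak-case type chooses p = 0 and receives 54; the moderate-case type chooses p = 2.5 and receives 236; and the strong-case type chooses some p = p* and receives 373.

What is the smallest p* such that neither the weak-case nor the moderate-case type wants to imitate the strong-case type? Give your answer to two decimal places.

Weak-case type (on-path payoff 54) won't mimic when 54 ≥ 373 − 41·p*, i.e. p* ≥ 7.78.
Moderate-case type (on-path payoff 236 − 32×2.5 = 156) won't mimic when 156 ≥ 373 − 32·p*, i.e. p* ≥ 6.78.
Both must hold, so p* = max(7.78, 6.78) = 7.78. The weak-case type's constraint binds.

7.78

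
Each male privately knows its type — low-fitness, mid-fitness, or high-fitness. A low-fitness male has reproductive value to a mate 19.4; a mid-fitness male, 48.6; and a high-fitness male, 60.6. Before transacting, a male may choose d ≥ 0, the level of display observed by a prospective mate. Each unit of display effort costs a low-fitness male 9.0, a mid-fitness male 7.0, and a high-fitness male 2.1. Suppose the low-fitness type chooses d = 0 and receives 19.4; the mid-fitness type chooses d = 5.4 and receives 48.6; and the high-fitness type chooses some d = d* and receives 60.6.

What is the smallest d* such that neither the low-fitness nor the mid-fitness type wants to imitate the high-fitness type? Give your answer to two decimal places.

7.11

Low-fitness type (on-path payoff 19.4) won't mimic when 19.4 ≥ 60.6 − 9.0·d*, i.e. d* ≥ 4.58.
Mid-fitness type (on-path payoff 48.6 − 7.0×5.4 = 10.8) won't mimic when 10.8 ≥ 60.6 − 7.0·d*, i.e. d* ≥ 7.11.
Both must hold, so d* = max(4.58, 7.11) = 7.11. The mid-fitness type's constraint binds.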